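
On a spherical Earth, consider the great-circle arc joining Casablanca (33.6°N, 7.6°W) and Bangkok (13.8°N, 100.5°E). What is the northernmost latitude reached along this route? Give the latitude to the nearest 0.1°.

≈ 39.3°N

The great circle lies in the plane with unit normal n̂ = (p₁ × p₂)/|p₁ × p₂|.
Here n̂_z ≈ +0.774; the vertex latitude is φ_max = arccos|n̂_z| ≈ 39.3°.
Check via Clairaut: cos φ_max = |cos φ₁| · sin C = cos(33.6°)·sin(68.4°) ≈ 0.774, again giving ≈ 39.3°.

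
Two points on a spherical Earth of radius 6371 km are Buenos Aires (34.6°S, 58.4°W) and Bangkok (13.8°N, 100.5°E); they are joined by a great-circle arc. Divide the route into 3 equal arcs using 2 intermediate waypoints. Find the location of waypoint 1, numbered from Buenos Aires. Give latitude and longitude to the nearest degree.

Write both endpoints as unit vectors p₁, p₂ with components (cos φ cos λ, cos φ sin λ, sin φ).
The central angle between the endpoints is δ = arccos(p₁·p₂) ≈ 2.649 rad (151.8°).
Interpolate at f = 1/3 with slerp weights a = sin((1−f)δ)/sin δ ≈ 2.075, b = sin(fδ)/sin δ ≈ 1.635.
p = a·p₁ + b·p₂ ≈ (0.606, 0.106, -0.789); φ = arcsin(p_z) ≈ -52.05°, λ = atan2(p_y, p_x) ≈ 9.92°.

≈ 52°S, 10°E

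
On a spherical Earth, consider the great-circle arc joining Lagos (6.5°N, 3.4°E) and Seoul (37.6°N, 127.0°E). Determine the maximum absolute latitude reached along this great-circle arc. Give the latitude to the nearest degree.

≈ 45°N

The great circle lies in the plane with unit normal n̂ = (p₁ × p₂)/|p₁ × p₂|.
Here n̂_z ≈ +0.705; the vertex latitude is φ_max = arccos|n̂_z| ≈ 45.2°.
Check via Clairaut: cos φ_max = |cos φ₁| · sin C = cos(6.5°)·sin(45.2°) ≈ 0.705, again giving ≈ 45.2°.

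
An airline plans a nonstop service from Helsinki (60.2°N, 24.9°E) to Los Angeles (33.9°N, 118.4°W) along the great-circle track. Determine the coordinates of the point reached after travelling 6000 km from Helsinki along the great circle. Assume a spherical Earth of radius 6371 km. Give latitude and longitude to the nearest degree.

Write both endpoints as unit vectors p₁, p₂ with components (cos φ cos λ, cos φ sin λ, sin φ).
The central angle between the endpoints is δ = arccos(p₁·p₂) ≈ 1.417 rad (81.2°). The total great-circle distance is δ·R ≈ 1.417 × 6371 ≈ 9027 km, so the target fraction is f = 6000/9027 ≈ 0.665.
Interpolate at f ≈ 0.665 with slerp weights a = sin((1−f)δ)/sin δ ≈ 0.463, b = sin(fδ)/sin δ ≈ 0.818.
p = a·p₁ + b·p₂ ≈ (-0.114, -0.501, 0.858); φ = arcsin(p_z) ≈ 59.11°, λ = atan2(p_y, p_x) ≈ -102.87°.

≈ 59°N, 103°W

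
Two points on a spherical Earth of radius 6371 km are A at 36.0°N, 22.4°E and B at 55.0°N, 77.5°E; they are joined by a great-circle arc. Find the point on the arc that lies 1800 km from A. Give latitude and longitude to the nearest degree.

≈ 46°N, 39°E

From cos δ = sin φ₁ sin φ₂ + cos φ₁ cos φ₂ cos Δλ, the central angle is δ ≈ 0.727 rad (41.7°). The total great-circle distance is δ·R ≈ 0.727 × 6371 ≈ 4634 km, so the target fraction is f = 1800/4634 ≈ 0.388.
Interpolate at f ≈ 0.388 with slerp weights a = sin((1−f)δ)/sin δ ≈ 0.647, b = sin(fδ)/sin δ ≈ 0.419.
p = a·p₁ + b·p₂ ≈ (0.536, 0.434, 0.724); φ = arcsin(p_z) ≈ 46.37°, λ = atan2(p_y, p_x) ≈ 39.01°.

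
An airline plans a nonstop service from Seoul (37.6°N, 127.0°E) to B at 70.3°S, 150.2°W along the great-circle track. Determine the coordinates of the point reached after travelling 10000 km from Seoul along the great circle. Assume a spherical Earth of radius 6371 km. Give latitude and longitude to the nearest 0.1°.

The haversine formula gives a central angle δ ≈ 2.142 rad (122.7°) between the endpoints. The total great-circle distance is δ·R ≈ 2.142 × 6371 ≈ 13649 km, so the target fraction is f = 10000/13649 ≈ 0.733.
Interpolate at f ≈ 0.733 with slerp weights a = sin((1−f)δ)/sin δ ≈ 0.644, b = sin(fδ)/sin δ ≈ 1.189.
p = a·p₁ + b·p₂ ≈ (-0.655, 0.209, -0.726); φ = arcsin(p_z) ≈ -46.57°, λ = atan2(p_y, p_x) ≈ 162.34°.

≈ 46.6°S, 162.3°E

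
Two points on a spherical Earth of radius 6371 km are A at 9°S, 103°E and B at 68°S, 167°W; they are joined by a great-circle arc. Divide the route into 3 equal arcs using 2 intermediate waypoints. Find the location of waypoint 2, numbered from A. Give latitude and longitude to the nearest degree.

≈ 57°S, 137°E

From cos δ = sin φ₁ sin φ₂ + cos φ₁ cos φ₂ cos Δλ, the central angle is δ ≈ 1.425 rad (81.7°).
Interpolate at f = 2/3 with slerp weights a = sin((1−f)δ)/sin δ ≈ 0.462, b = sin(fδ)/sin δ ≈ 0.822.
p = a·p₁ + b·p₂ ≈ (-0.403, 0.376, -0.835); φ = arcsin(p_z) ≈ -56.58°, λ = atan2(p_y, p_x) ≈ 137.00°.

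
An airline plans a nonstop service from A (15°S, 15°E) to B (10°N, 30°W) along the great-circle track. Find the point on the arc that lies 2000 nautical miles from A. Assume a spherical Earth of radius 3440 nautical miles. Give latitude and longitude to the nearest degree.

≈ (1°N, 14°W)

Write both endpoints as unit vectors p₁, p₂ with components (cos φ cos λ, cos φ sin λ, sin φ).
The central angle between the endpoints is δ = arccos(p₁·p₂) ≈ 0.892 rad (51.1°). The total great-circle distance is δ·R ≈ 0.892 × 3440 ≈ 3069 nmi, so the target fraction is f = 2000/3069 ≈ 0.652.
Interpolate at f ≈ 0.652 with slerp weights a = sin((1−f)δ)/sin δ ≈ 0.393, b = sin(fδ)/sin δ ≈ 0.705.
p = a·p₁ + b·p₂ ≈ (0.968, -0.249, 0.021); φ = arcsin(p_z) ≈ 1.19°, λ = atan2(p_y, p_x) ≈ -14.43°.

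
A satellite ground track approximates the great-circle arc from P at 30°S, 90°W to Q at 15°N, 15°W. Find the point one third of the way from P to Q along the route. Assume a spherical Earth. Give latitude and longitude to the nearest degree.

From cos δ = sin φ₁ sin φ₂ + cos φ₁ cos φ₂ cos Δλ, the central angle is δ ≈ 1.484 rad (85.0°).
Interpolate at f = 1/3 with slerp weights a = sin((1−f)δ)/sin δ ≈ 0.839, b = sin(fδ)/sin δ ≈ 0.476.
p = a·p₁ + b·p₂ ≈ (0.445, -0.845, -0.296); φ = arcsin(p_z) ≈ -17.22°, λ = atan2(p_y, p_x) ≈ -62.27°.

≈ 17°S, 62°W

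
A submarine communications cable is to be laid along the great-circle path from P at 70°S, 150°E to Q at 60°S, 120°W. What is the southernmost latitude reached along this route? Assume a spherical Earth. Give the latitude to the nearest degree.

≈ 73°S

The great circle lies in the plane with unit normal n̂ = (p₁ × p₂)/|p₁ × p₂|.
Here n̂_z ≈ +0.294; the vertex latitude is φ_max = arccos|n̂_z| ≈ 72.9°.
Check via Clairaut: cos φ_max = |cos φ₁| · sin C = cos(70.0°)·sin(120.6°) ≈ 0.294, again giving ≈ 72.9°.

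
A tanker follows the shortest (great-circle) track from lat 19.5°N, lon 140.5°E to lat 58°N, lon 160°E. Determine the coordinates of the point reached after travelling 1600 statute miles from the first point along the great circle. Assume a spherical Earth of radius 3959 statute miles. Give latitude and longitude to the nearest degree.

≈ lat 42°N, lon 149°E

Convert each endpoint to a unit vector on the sphere (x = cos φ cos λ, y = cos φ sin λ, z = sin φ).
The central angle between the endpoints is δ = arccos(p₁·p₂) ≈ 0.717 rad (41.1°). The total great-circle distance is δ·R ≈ 0.717 × 3959 ≈ 2838 mi, so the target fraction is f = 1600/2838 ≈ 0.564.
Interpolate at f ≈ 0.564 with slerp weights a = sin((1−f)δ)/sin δ ≈ 0.468, b = sin(fδ)/sin δ ≈ 0.599.
p = a·p₁ + b·p₂ ≈ (-0.639, 0.389, 0.664); φ = arcsin(p_z) ≈ 41.60°, λ = atan2(p_y, p_x) ≈ 148.64°.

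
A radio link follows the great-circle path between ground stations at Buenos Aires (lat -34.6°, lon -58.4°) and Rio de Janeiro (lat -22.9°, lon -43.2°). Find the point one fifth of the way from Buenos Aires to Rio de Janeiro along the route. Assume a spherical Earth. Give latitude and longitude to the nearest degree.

The haversine formula gives a central angle δ ≈ 0.309 rad (17.7°) between the endpoints.
Interpolate at f = 1/5 with slerp weights a = sin((1−f)δ)/sin δ ≈ 0.805, b = sin(fδ)/sin δ ≈ 0.203.
p = a·p₁ + b·p₂ ≈ (0.483, -0.692, -0.536); φ = arcsin(p_z) ≈ -32.41°, λ = atan2(p_y, p_x) ≈ -55.07°.

≈ lat -32°, lon -55°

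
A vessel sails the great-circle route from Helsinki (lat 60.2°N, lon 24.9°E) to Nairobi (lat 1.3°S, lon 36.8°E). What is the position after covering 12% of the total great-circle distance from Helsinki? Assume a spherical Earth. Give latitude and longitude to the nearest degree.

≈ lat 53°N, lon 28°E

From cos δ = sin φ₁ sin φ₂ + cos φ₁ cos φ₂ cos Δλ, the central angle is δ ≈ 1.085 rad (62.2°).
Interpolate at f = 0.12 with slerp weights a = sin((1−f)δ)/sin δ ≈ 0.923, b = sin(fδ)/sin δ ≈ 0.147.
p = a·p₁ + b·p₂ ≈ (0.534, 0.281, 0.798); φ = arcsin(p_z) ≈ 52.91°, λ = atan2(p_y, p_x) ≈ 27.78°.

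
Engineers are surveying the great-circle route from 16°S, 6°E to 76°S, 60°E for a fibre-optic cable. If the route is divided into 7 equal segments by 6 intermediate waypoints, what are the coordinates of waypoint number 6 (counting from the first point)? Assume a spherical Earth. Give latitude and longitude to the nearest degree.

≈ 69°S, 37°E

Write both endpoints as unit vectors p₁, p₂ with components (cos φ cos λ, cos φ sin λ, sin φ).
The central angle between the endpoints is δ = arccos(p₁·p₂) ≈ 1.155 rad (66.2°).
Interpolate at f = 6/7 with slerp weights a = sin((1−f)δ)/sin δ ≈ 0.180, b = sin(fδ)/sin δ ≈ 0.914.
p = a·p₁ + b·p₂ ≈ (0.282, 0.210, -0.936); φ = arcsin(p_z) ≈ -69.42°, λ = atan2(p_y, p_x) ≈ 36.59°.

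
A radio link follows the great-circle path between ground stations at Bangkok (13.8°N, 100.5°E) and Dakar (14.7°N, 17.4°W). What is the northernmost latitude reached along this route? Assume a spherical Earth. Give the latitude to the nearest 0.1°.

The great circle lies in the plane with unit normal n̂ = (p₁ × p₂)/|p₁ × p₂|.
Here n̂_z ≈ -0.897; the vertex latitude is φ_max = arccos|n̂_z| ≈ 26.2°.
Check via Clairaut: cos φ_max = |cos φ₁| · sin C = cos(13.8°)·sin(67.5°) ≈ 0.897, again giving ≈ 26.2°.

≈ 26.2°N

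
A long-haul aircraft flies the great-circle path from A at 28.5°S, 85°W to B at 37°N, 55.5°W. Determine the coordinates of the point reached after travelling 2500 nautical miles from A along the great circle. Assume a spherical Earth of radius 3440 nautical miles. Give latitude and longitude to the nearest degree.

The haversine formula gives a central angle δ ≈ 1.241 rad (71.1°) between the endpoints. The total great-circle distance is δ·R ≈ 1.241 × 3440 ≈ 4270 nmi, so the target fraction is f = 2500/4270 ≈ 0.586.
Interpolate at f ≈ 0.586 with slerp weights a = sin((1−f)δ)/sin δ ≈ 0.520, b = sin(fδ)/sin δ ≈ 0.702.
p = a·p₁ + b·p₂ ≈ (0.357, -0.917, 0.174); φ = arcsin(p_z) ≈ 10.05°, λ = atan2(p_y, p_x) ≈ -68.71°.

≈ 10°N, 69°W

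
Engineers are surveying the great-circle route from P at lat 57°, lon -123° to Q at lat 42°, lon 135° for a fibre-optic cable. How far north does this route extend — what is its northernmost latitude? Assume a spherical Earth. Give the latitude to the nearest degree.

≈ 63°

The great circle lies in the plane with unit normal n̂ = (p₁ × p₂)/|p₁ × p₂|.
Here n̂_z ≈ -0.450; the vertex latitude is φ_max = arccos|n̂_z| ≈ 63.2°.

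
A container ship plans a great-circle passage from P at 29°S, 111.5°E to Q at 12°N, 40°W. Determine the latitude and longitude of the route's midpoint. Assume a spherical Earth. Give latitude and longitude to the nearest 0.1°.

≈ 30.7°S, 23.3°E

The haversine formula gives a central angle δ ≈ 2.592 rad (148.5°) between the endpoints.
Interpolate at f = 1/2 with slerp weights a = sin((1−f)δ)/sin δ ≈ 1.842, b = sin(fδ)/sin δ ≈ 1.842.
p = a·p₁ + b·p₂ ≈ (0.790, 0.341, -0.510); φ = arcsin(p_z) ≈ -30.67°, λ = atan2(p_y, p_x) ≈ 23.34°.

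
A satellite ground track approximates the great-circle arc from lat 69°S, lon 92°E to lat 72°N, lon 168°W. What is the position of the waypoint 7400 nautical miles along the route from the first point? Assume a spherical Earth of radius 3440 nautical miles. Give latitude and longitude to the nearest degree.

≈ lat 46°N, lon 152°E

Convert each endpoint to a unit vector on the sphere (x = cos φ cos λ, y = cos φ sin λ, z = sin φ).
The central angle between the endpoints is δ = arccos(p₁·p₂) ≈ 2.707 rad (155.1°). The total great-circle distance is δ·R ≈ 2.707 × 3440 ≈ 9313 nmi, so the target fraction is f = 7400/9313 ≈ 0.795.
Interpolate at f ≈ 0.795 with slerp weights a = sin((1−f)δ)/sin δ ≈ 1.254, b = sin(fδ)/sin δ ≈ 1.987.
p = a·p₁ + b·p₂ ≈ (-0.616, 0.321, 0.719); φ = arcsin(p_z) ≈ 45.97°, λ = atan2(p_y, p_x) ≈ 152.45°.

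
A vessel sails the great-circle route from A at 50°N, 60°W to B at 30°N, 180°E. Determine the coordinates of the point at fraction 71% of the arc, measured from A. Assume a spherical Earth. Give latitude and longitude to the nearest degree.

Write both endpoints as unit vectors p₁, p₂ with components (cos φ cos λ, cos φ sin λ, sin φ).
The central angle between the endpoints is δ = arccos(p₁·p₂) ≈ 1.466 rad (84.0°).
Interpolate at f = 0.71 with slerp weights a = sin((1−f)δ)/sin δ ≈ 0.415, b = sin(fδ)/sin δ ≈ 0.868.
p = a·p₁ + b·p₂ ≈ (-0.618, -0.231, 0.751); φ = arcsin(p_z) ≈ 48.72°, λ = atan2(p_y, p_x) ≈ -159.52°.

≈ 49°N, 160°W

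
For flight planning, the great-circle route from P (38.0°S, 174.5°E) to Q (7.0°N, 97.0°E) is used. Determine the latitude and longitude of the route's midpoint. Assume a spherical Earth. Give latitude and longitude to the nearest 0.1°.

From cos δ = sin φ₁ sin φ₂ + cos φ₁ cos φ₂ cos Δλ, the central angle is δ ≈ 1.476 rad (84.6°).
Interpolate at f = 1/2 with slerp weights a = sin((1−f)δ)/sin δ ≈ 0.676, b = sin(fδ)/sin δ ≈ 0.676.
p = a·p₁ + b·p₂ ≈ (-0.612, 0.717, -0.334); φ = arcsin(p_z) ≈ -19.50°, λ = atan2(p_y, p_x) ≈ 130.48°.

≈ (19.5°S, 130.5°E)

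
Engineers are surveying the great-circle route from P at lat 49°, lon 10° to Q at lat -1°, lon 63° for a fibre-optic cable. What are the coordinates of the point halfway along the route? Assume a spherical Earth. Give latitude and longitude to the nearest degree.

≈ lat 26°, lon 42°

From cos δ = sin φ₁ sin φ₂ + cos φ₁ cos φ₂ cos Δλ, the central angle is δ ≈ 1.179 rad (67.6°).
Interpolate at f = 1/2 with slerp weights a = sin((1−f)δ)/sin δ ≈ 0.602, b = sin(fδ)/sin δ ≈ 0.602.
p = a·p₁ + b·p₂ ≈ (0.662, 0.604, 0.444); φ = arcsin(p_z) ≈ 26.33°, λ = atan2(p_y, p_x) ≈ 42.41°.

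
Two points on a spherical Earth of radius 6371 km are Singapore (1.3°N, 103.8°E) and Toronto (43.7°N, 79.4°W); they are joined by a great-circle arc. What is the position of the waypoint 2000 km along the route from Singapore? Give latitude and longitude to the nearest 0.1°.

≈ 19.3°N, 104.9°E

Convert each endpoint to a unit vector on the sphere (x = cos φ cos λ, y = cos φ sin λ, z = sin φ).
The central angle between the endpoints is δ = arccos(p₁·p₂) ≈ 2.355 rad (134.9°). The total great-circle distance is δ·R ≈ 2.355 × 6371 ≈ 15001 km, so the target fraction is f = 2000/15001 ≈ 0.133.
Interpolate at f ≈ 0.133 with slerp weights a = sin((1−f)δ)/sin δ ≈ 1.259, b = sin(fδ)/sin δ ≈ 0.436.
p = a·p₁ + b·p₂ ≈ (-0.242, 0.912, 0.330); φ = arcsin(p_z) ≈ 19.26°, λ = atan2(p_y, p_x) ≈ 104.87°.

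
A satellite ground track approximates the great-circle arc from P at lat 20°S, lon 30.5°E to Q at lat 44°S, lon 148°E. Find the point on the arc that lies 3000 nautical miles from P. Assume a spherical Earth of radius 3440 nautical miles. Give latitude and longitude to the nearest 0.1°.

From cos δ = sin φ₁ sin φ₂ + cos φ₁ cos φ₂ cos Δλ, the central angle is δ ≈ 1.645 rad (94.3°). The total great-circle distance is δ·R ≈ 1.645 × 3440 ≈ 5660 nmi, so the target fraction is f = 3000/5660 ≈ 0.530.
Interpolate at f ≈ 0.530 with slerp weights a = sin((1−f)δ)/sin δ ≈ 0.700, b = sin(fδ)/sin δ ≈ 0.768.
p = a·p₁ + b·p₂ ≈ (0.099, 0.627, -0.773); φ = arcsin(p_z) ≈ -50.62°, λ = atan2(p_y, p_x) ≈ 81.05°.

≈ lat 50.6°S, lon 81.0°E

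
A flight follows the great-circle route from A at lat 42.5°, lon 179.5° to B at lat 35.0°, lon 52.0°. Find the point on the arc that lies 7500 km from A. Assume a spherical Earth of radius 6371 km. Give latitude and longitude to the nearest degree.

Write both endpoints as unit vectors p₁, p₂ with components (cos φ cos λ, cos φ sin λ, sin φ).
The central angle between the endpoints is δ = arccos(p₁·p₂) ≈ 1.551 rad (88.9°). The total great-circle distance is δ·R ≈ 1.551 × 6371 ≈ 9881 km, so the target fraction is f = 7500/9881 ≈ 0.759.
Interpolate at f ≈ 0.759 with slerp weights a = sin((1−f)δ)/sin δ ≈ 0.365, b = sin(fδ)/sin δ ≈ 0.924.
p = a·p₁ + b·p₂ ≈ (0.197, 0.599, 0.777); φ = arcsin(p_z) ≈ 50.94°, λ = atan2(p_y, p_x) ≈ 71.82°.

≈ lat 51°, lon 72°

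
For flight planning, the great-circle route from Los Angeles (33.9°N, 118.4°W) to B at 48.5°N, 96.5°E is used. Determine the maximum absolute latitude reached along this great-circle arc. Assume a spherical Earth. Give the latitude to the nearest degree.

The great circle lies in the plane with unit normal n̂ = (p₁ × p₂)/|p₁ × p₂|.
Here n̂_z ≈ -0.315; the vertex latitude is φ_max = arccos|n̂_z| ≈ 71.6°.

≈ 72°N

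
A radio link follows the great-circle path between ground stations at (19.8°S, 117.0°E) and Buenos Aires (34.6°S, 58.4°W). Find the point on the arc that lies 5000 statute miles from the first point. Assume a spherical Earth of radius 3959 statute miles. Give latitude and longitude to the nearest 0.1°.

From cos δ = sin φ₁ sin φ₂ + cos φ₁ cos φ₂ cos Δλ, the central angle is δ ≈ 2.189 rad (125.4°). The total great-circle distance is δ·R ≈ 2.189 × 3959 ≈ 8667 mi, so the target fraction is f = 5000/8667 ≈ 0.577.
Interpolate at f ≈ 0.577 with slerp weights a = sin((1−f)δ)/sin δ ≈ 0.981, b = sin(fδ)/sin δ ≈ 1.169.
p = a·p₁ + b·p₂ ≈ (0.085, 0.002, -0.996); φ = arcsin(p_z) ≈ -85.10°, λ = atan2(p_y, p_x) ≈ 1.60°.

≈ (85.1°S, 1.6°E)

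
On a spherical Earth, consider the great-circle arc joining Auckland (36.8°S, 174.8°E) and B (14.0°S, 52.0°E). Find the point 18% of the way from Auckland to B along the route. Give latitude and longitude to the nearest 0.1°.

The haversine formula gives a central angle δ ≈ 1.850 rad (106.0°) between the endpoints.
Interpolate at f = 0.18 with slerp weights a = sin((1−f)δ)/sin δ ≈ 1.039, b = sin(fδ)/sin δ ≈ 0.340.
p = a·p₁ + b·p₂ ≈ (-0.625, 0.335, -0.705); φ = arcsin(p_z) ≈ -44.80°, λ = atan2(p_y, p_x) ≈ 151.78°.

≈ (44.8°S, 151.8°E)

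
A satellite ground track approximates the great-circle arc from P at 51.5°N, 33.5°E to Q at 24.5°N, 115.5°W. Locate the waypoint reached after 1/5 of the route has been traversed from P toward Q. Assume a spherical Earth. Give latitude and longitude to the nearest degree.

Write both endpoints as unit vectors p₁, p₂ with components (cos φ cos λ, cos φ sin λ, sin φ).
The central angle between the endpoints is δ = arccos(p₁·p₂) ≈ 1.733 rad (99.3°).
Interpolate at f = 1/5 with slerp weights a = sin((1−f)δ)/sin δ ≈ 0.996, b = sin(fδ)/sin δ ≈ 0.344.
p = a·p₁ + b·p₂ ≈ (0.382, 0.060, 0.922); φ = arcsin(p_z) ≈ 67.24°, λ = atan2(p_y, p_x) ≈ 8.86°.

≈ 67°N, 9°E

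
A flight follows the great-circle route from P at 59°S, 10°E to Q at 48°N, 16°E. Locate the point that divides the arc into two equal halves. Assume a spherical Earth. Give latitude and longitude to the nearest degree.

From cos δ = sin φ₁ sin φ₂ + cos φ₁ cos φ₂ cos Δλ, the central angle is δ ≈ 1.869 rad (107.1°).
Interpolate at f = 1/2 with slerp weights a = sin((1−f)δ)/sin δ ≈ 0.842, b = sin(fδ)/sin δ ≈ 0.842.
p = a·p₁ + b·p₂ ≈ (0.968, 0.231, -0.096); φ = arcsin(p_z) ≈ -5.51°, λ = atan2(p_y, p_x) ≈ 13.39°.

≈ 6°S, 13°E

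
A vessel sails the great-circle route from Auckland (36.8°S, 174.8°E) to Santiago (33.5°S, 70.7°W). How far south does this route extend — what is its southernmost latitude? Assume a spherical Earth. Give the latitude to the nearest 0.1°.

The great circle lies in the plane with unit normal n̂ = (p₁ × p₂)/|p₁ × p₂|.
Here n̂_z ≈ +0.608; the vertex latitude is φ_max = arccos|n̂_z| ≈ 52.5°.

≈ 52.5°S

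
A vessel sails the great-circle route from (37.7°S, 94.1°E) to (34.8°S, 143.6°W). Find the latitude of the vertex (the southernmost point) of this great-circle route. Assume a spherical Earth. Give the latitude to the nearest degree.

The great circle lies in the plane with unit normal n̂ = (p₁ × p₂)/|p₁ × p₂|.
Here n̂_z ≈ +0.549; the vertex latitude is φ_max = arccos|n̂_z| ≈ 56.7°.

≈ 57°S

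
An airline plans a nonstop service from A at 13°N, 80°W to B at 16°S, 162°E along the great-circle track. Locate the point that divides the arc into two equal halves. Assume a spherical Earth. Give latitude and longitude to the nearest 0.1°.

The haversine formula gives a central angle δ ≈ 2.096 rad (120.1°) between the endpoints.
Interpolate at f = 1/2 with slerp weights a = sin((1−f)δ)/sin δ ≈ 1.002, b = sin(fδ)/sin δ ≈ 1.002.
p = a·p₁ + b·p₂ ≈ (-0.746, -0.664, -0.051); φ = arcsin(p_z) ≈ -2.91°, λ = atan2(p_y, p_x) ≈ -138.35°.

≈ 2.9°S, 138.4°W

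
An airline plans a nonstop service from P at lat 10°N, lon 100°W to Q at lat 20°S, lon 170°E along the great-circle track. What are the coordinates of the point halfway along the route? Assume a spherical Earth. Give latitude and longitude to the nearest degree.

Write both endpoints as unit vectors p₁, p₂ with components (cos φ cos λ, cos φ sin λ, sin φ).
The central angle between the endpoints is δ = arccos(p₁·p₂) ≈ 1.630 rad (93.4°).
Interpolate at f = 1/2 with slerp weights a = sin((1−f)δ)/sin δ ≈ 0.729, b = sin(fδ)/sin δ ≈ 0.729.
p = a·p₁ + b·p₂ ≈ (-0.799, -0.588, -0.123); φ = arcsin(p_z) ≈ -7.05°, λ = atan2(p_y, p_x) ≈ -143.66°.

≈ lat 7°S, lon 144°W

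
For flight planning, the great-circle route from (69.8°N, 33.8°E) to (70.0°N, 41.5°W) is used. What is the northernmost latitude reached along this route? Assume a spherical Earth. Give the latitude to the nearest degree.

≈ 74°N

The great circle lies in the plane with unit normal n̂ = (p₁ × p₂)/|p₁ × p₂|.
Here n̂_z ≈ -0.278; the vertex latitude is φ_max = arccos|n̂_z| ≈ 73.8°.
Check via Clairaut: cos φ_max = |cos φ₁| · sin C = cos(69.8°)·sin(53.7°) ≈ 0.278, again giving ≈ 73.8°.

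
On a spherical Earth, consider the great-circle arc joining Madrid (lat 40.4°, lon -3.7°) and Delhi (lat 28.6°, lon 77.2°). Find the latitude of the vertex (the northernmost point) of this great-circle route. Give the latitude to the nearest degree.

The great circle lies in the plane with unit normal n̂ = (p₁ × p₂)/|p₁ × p₂|.
Here n̂_z ≈ +0.726; the vertex latitude is φ_max = arccos|n̂_z| ≈ 43.4°.
Check via Clairaut: cos φ_max = |cos φ₁| · sin C = cos(40.4°)·sin(72.4°) ≈ 0.726, again giving ≈ 43.4°.

≈ 43°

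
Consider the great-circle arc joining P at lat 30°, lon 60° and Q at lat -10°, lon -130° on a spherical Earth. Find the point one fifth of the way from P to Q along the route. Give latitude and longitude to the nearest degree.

≈ lat 56°, lon 85°

The haversine formula gives a central angle δ ≈ 2.756 rad (157.9°) between the endpoints.
Interpolate at f = 1/5 with slerp weights a = sin((1−f)δ)/sin δ ≈ 2.144, b = sin(fδ)/sin δ ≈ 1.394.
p = a·p₁ + b·p₂ ≈ (0.046, 0.556, 0.830); φ = arcsin(p_z) ≈ 56.08°, λ = atan2(p_y, p_x) ≈ 85.29°.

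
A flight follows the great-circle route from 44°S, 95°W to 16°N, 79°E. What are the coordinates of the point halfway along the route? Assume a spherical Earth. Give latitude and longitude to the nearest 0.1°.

Convert each endpoint to a unit vector on the sphere (x = cos φ cos λ, y = cos φ sin λ, z = sin φ).
The central angle between the endpoints is δ = arccos(p₁·p₂) ≈ 2.645 rad (151.5°).
Interpolate at f = 1/2 with slerp weights a = sin((1−f)δ)/sin δ ≈ 2.034, b = sin(fδ)/sin δ ≈ 2.034.
p = a·p₁ + b·p₂ ≈ (0.246, 0.462, -0.852); φ = arcsin(p_z) ≈ -58.47°, λ = atan2(p_y, p_x) ≈ 61.99°.

≈ 58.5°S, 62.0°E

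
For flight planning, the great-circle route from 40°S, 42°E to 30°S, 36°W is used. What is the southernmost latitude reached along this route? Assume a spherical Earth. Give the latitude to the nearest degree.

The great circle lies in the plane with unit normal n̂ = (p₁ × p₂)/|p₁ × p₂|.
Here n̂_z ≈ -0.731; the vertex latitude is φ_max = arccos|n̂_z| ≈ 43.1°.
Check via Clairaut: cos φ_max = |cos φ₁| · sin C = cos(40.0°)·sin(107.5°) ≈ 0.731, again giving ≈ 43.1°.

≈ 43°S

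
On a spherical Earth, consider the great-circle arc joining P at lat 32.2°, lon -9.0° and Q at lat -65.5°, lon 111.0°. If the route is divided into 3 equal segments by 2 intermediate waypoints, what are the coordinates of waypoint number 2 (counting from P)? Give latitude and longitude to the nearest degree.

≈ lat -46°, lon 34°

Write both endpoints as unit vectors p₁, p₂ with components (cos φ cos λ, cos φ sin λ, sin φ).
The central angle between the endpoints is δ = arccos(p₁·p₂) ≈ 2.292 rad (131.3°).
Interpolate at f = 2/3 with slerp weights a = sin((1−f)δ)/sin δ ≈ 0.921, b = sin(fδ)/sin δ ≈ 1.330.
p = a·p₁ + b·p₂ ≈ (0.572, 0.393, -0.720); φ = arcsin(p_z) ≈ -46.03°, λ = atan2(p_y, p_x) ≈ 34.49°.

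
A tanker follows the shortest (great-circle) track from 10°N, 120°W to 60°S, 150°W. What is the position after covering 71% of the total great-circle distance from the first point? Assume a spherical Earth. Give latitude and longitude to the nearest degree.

≈ 40°S, 136°W

Convert each endpoint to a unit vector on the sphere (x = cos φ cos λ, y = cos φ sin λ, z = sin φ).
The central angle between the endpoints is δ = arccos(p₁·p₂) ≈ 1.291 rad (74.0°).
Interpolate at f = 0.71 with slerp weights a = sin((1−f)δ)/sin δ ≈ 0.381, b = sin(fδ)/sin δ ≈ 0.826.
p = a·p₁ + b·p₂ ≈ (-0.545, -0.531, -0.649); φ = arcsin(p_z) ≈ -40.46°, λ = atan2(p_y, p_x) ≈ -135.74°.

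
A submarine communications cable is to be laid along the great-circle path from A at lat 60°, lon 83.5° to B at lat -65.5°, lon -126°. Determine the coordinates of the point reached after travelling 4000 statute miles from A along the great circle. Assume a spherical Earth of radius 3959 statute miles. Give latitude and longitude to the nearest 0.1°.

≈ lat 12.6°, lon 128.9°

Write both endpoints as unit vectors p₁, p₂ with components (cos φ cos λ, cos φ sin λ, sin φ).
The central angle between the endpoints is δ = arccos(p₁·p₂) ≈ 2.890 rad (165.6°). The total great-circle distance is δ·R ≈ 2.890 × 3959 ≈ 11441 mi, so the target fraction is f = 4000/11441 ≈ 0.350.
Interpolate at f ≈ 0.350 with slerp weights a = sin((1−f)δ)/sin δ ≈ 3.827, b = sin(fδ)/sin δ ≈ 3.402.
p = a·p₁ + b·p₂ ≈ (-0.613, 0.760, 0.218); φ = arcsin(p_z) ≈ 12.60°, λ = atan2(p_y, p_x) ≈ 128.89°.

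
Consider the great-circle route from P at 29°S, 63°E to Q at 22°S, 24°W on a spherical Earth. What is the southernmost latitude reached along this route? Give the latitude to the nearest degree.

≈ 34°S

The great circle lies in the plane with unit normal n̂ = (p₁ × p₂)/|p₁ × p₂|.
Here n̂_z ≈ -0.831; the vertex latitude is φ_max = arccos|n̂_z| ≈ 33.8°.
Check via Clairaut: cos φ_max = |cos φ₁| · sin C = cos(29.0°)·sin(108.2°) ≈ 0.831, again giving ≈ 33.8°.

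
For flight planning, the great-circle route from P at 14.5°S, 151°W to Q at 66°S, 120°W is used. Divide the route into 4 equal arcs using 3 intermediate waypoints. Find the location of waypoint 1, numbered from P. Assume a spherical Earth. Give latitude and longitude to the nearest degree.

From cos δ = sin φ₁ sin φ₂ + cos φ₁ cos φ₂ cos Δλ, the central angle is δ ≈ 0.969 rad (55.5°).
Interpolate at f = 1/4 with slerp weights a = sin((1−f)δ)/sin δ ≈ 0.806, b = sin(fδ)/sin δ ≈ 0.291.
p = a·p₁ + b·p₂ ≈ (-0.742, -0.481, -0.468); φ = arcsin(p_z) ≈ -27.88°, λ = atan2(p_y, p_x) ≈ -147.05°.

≈ 28°S, 147°W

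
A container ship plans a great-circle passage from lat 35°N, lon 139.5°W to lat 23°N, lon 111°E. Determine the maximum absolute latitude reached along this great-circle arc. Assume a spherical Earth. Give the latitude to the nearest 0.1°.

The great circle lies in the plane with unit normal n̂ = (p₁ × p₂)/|p₁ × p₂|.
Here n̂_z ≈ -0.711; the vertex latitude is φ_max = arccos|n̂_z| ≈ 44.7°.

≈ 44.7°N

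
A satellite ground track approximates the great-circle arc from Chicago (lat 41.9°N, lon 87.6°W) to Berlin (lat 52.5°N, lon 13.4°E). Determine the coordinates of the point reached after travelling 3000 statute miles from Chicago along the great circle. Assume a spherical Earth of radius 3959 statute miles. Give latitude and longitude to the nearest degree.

The haversine formula gives a central angle δ ≈ 1.111 rad (63.7°) between the endpoints. The total great-circle distance is δ·R ≈ 1.111 × 3959 ≈ 4400 mi, so the target fraction is f = 3000/4400 ≈ 0.682.
Interpolate at f ≈ 0.682 with slerp weights a = sin((1−f)δ)/sin δ ≈ 0.386, b = sin(fδ)/sin δ ≈ 0.767.
p = a·p₁ + b·p₂ ≈ (0.466, -0.179, 0.866); φ = arcsin(p_z) ≈ 60.04°, λ = atan2(p_y, p_x) ≈ -21.03°.

≈ lat 60°N, lon 21°W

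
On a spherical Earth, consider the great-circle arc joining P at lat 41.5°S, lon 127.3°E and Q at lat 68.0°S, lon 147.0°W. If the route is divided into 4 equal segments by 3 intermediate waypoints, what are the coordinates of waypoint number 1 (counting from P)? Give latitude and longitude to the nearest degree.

≈ lat 52°S, lon 137°E

The haversine formula gives a central angle δ ≈ 0.882 rad (50.5°) between the endpoints.
Interpolate at f = 1/4 with slerp weights a = sin((1−f)δ)/sin δ ≈ 0.796, b = sin(fδ)/sin δ ≈ 0.283.
p = a·p₁ + b·p₂ ≈ (-0.450, 0.416, -0.790); φ = arcsin(p_z) ≈ -52.18°, λ = atan2(p_y, p_x) ≈ 137.24°.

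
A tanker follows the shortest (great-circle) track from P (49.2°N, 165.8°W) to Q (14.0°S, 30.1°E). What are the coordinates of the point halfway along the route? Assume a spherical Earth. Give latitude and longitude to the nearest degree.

≈ (53°N, 58°E)

Convert each endpoint to a unit vector on the sphere (x = cos φ cos λ, y = cos φ sin λ, z = sin φ).
The central angle between the endpoints is δ = arccos(p₁·p₂) ≈ 2.486 rad (142.5°).
Interpolate at f = 1/2 with slerp weights a = sin((1−f)δ)/sin δ ≈ 1.554, b = sin(fδ)/sin δ ≈ 1.554.
p = a·p₁ + b·p₂ ≈ (0.320, 0.507, 0.800); φ = arcsin(p_z) ≈ 53.16°, λ = atan2(p_y, p_x) ≈ 57.74°.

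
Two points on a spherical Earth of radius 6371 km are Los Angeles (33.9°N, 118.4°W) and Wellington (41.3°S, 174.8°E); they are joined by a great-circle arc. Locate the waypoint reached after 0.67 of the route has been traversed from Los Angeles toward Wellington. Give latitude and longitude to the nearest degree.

≈ 18°S, 160°W

From cos δ = sin φ₁ sin φ₂ + cos φ₁ cos φ₂ cos Δλ, the central angle is δ ≈ 1.694 rad (97.0°).
Interpolate at f = 0.67 with slerp weights a = sin((1−f)δ)/sin δ ≈ 0.534, b = sin(fδ)/sin δ ≈ 0.913.
p = a·p₁ + b·p₂ ≈ (-0.894, -0.328, -0.305); φ = arcsin(p_z) ≈ -17.75°, λ = atan2(p_y, p_x) ≈ -159.86°.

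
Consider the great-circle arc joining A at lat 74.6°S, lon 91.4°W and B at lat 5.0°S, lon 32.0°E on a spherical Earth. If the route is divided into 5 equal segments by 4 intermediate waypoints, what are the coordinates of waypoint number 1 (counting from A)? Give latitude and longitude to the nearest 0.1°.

Write both endpoints as unit vectors p₁, p₂ with components (cos φ cos λ, cos φ sin λ, sin φ).
The central angle between the endpoints is δ = arccos(p₁·p₂) ≈ 1.632 rad (93.5°).
Interpolate at f = 1/5 with slerp weights a = sin((1−f)δ)/sin δ ≈ 0.967, b = sin(fδ)/sin δ ≈ 0.321.
p = a·p₁ + b·p₂ ≈ (0.265, -0.087, -0.960); φ = arcsin(p_z) ≈ -73.79°, λ = atan2(p_y, p_x) ≈ -18.18°.

≈ lat 73.8°S, lon 18.2°W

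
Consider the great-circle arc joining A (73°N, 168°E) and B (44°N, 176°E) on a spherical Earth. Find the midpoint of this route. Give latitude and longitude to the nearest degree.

Convert each endpoint to a unit vector on the sphere (x = cos φ cos λ, y = cos φ sin λ, z = sin φ).
The central angle between the endpoints is δ = arccos(p₁·p₂) ≈ 0.510 rad (29.2°).
Interpolate at f = 1/2 with slerp weights a = sin((1−f)δ)/sin δ ≈ 0.517, b = sin(fδ)/sin δ ≈ 0.517.
p = a·p₁ + b·p₂ ≈ (-0.519, 0.057, 0.853); φ = arcsin(p_z) ≈ 58.55°, λ = atan2(p_y, p_x) ≈ 173.69°.

≈ (59°N, 174°E)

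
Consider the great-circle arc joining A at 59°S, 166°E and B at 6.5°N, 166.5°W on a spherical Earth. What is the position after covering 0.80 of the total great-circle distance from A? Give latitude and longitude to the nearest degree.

The haversine formula gives a central angle δ ≈ 1.206 rad (69.1°) between the endpoints.
Interpolate at f = 0.80 with slerp weights a = sin((1−f)δ)/sin δ ≈ 0.256, b = sin(fδ)/sin δ ≈ 0.880.
p = a·p₁ + b·p₂ ≈ (-0.978, -0.172, -0.120); φ = arcsin(p_z) ≈ -6.87°, λ = atan2(p_y, p_x) ≈ -170.01°.

≈ 7°S, 170°W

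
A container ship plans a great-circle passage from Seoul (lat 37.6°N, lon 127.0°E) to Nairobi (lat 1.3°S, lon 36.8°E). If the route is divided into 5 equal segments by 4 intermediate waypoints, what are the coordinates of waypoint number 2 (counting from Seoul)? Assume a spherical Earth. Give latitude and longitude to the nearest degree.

≈ lat 29°N, lon 84°E

Convert each endpoint to a unit vector on the sphere (x = cos φ cos λ, y = cos φ sin λ, z = sin φ).
The central angle between the endpoints is δ = arccos(p₁·p₂) ≈ 1.587 rad (91.0°).
Interpolate at f = 2/5 with slerp weights a = sin((1−f)δ)/sin δ ≈ 0.815, b = sin(fδ)/sin δ ≈ 0.593.
p = a·p₁ + b·p₂ ≈ (0.086, 0.871, 0.484); φ = arcsin(p_z) ≈ 28.93°, λ = atan2(p_y, p_x) ≈ 84.34°.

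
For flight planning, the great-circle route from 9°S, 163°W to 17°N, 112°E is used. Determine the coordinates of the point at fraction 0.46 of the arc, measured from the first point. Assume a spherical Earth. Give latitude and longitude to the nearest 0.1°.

Write both endpoints as unit vectors p₁, p₂ with components (cos φ cos λ, cos φ sin λ, sin φ).
The central angle between the endpoints is δ = arccos(p₁·p₂) ≈ 1.534 rad (87.9°).
Interpolate at f = 0.46 with slerp weights a = sin((1−f)δ)/sin δ ≈ 0.737, b = sin(fδ)/sin δ ≈ 0.649.
p = a·p₁ + b·p₂ ≈ (-0.929, 0.363, 0.074); φ = arcsin(p_z) ≈ 4.27°, λ = atan2(p_y, p_x) ≈ 158.68°.

≈ 4.3°N, 158.7°E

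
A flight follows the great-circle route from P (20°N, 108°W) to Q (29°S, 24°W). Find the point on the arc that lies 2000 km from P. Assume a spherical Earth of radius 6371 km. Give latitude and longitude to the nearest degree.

≈ (11°N, 92°W)

Convert each endpoint to a unit vector on the sphere (x = cos φ cos λ, y = cos φ sin λ, z = sin φ).
The central angle between the endpoints is δ = arccos(p₁·p₂) ≈ 1.651 rad (94.6°). The total great-circle distance is δ·R ≈ 1.651 × 6371 ≈ 10517 km, so the target fraction is f = 2000/10517 ≈ 0.190.
Interpolate at f ≈ 0.190 with slerp weights a = sin((1−f)δ)/sin δ ≈ 0.976, b = sin(fδ)/sin δ ≈ 0.310.
p = a·p₁ + b·p₂ ≈ (-0.036, -0.982, 0.184); φ = arcsin(p_z) ≈ 10.58°, λ = atan2(p_y, p_x) ≈ -92.09°.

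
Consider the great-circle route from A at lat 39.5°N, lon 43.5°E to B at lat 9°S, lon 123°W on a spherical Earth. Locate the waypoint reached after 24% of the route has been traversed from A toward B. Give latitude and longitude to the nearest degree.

≈ lat 67°N, lon 4°E

Convert each endpoint to a unit vector on the sphere (x = cos φ cos λ, y = cos φ sin λ, z = sin φ).
The central angle between the endpoints is δ = arccos(p₁·p₂) ≈ 2.569 rad (147.2°).
Interpolate at f = 0.24 with slerp weights a = sin((1−f)δ)/sin δ ≈ 1.713, b = sin(fδ)/sin δ ≈ 1.067.
p = a·p₁ + b·p₂ ≈ (0.385, 0.026, 0.923); φ = arcsin(p_z) ≈ 67.33°, λ = atan2(p_y, p_x) ≈ 3.82°.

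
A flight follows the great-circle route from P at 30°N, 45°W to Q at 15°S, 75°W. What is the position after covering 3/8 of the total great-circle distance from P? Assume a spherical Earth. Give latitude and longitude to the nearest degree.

Write both endpoints as unit vectors p₁, p₂ with components (cos φ cos λ, cos φ sin λ, sin φ).
The central angle between the endpoints is δ = arccos(p₁·p₂) ≈ 0.933 rad (53.5°).
Interpolate at f = 3/8 with slerp weights a = sin((1−f)δ)/sin δ ≈ 0.685, b = sin(fδ)/sin δ ≈ 0.427.
p = a·p₁ + b·p₂ ≈ (0.526, -0.818, 0.232); φ = arcsin(p_z) ≈ 13.43°, λ = atan2(p_y, p_x) ≈ -57.23°.

≈ 13°N, 57°W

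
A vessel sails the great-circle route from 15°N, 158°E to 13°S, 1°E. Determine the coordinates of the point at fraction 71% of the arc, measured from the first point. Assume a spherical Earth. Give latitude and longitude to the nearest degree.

≈ 4°S, 46°E

The haversine formula gives a central angle δ ≈ 2.751 rad (157.6°) between the endpoints.
Interpolate at f = 0.71 with slerp weights a = sin((1−f)δ)/sin δ ≈ 1.879, b = sin(fδ)/sin δ ≈ 2.435.
p = a·p₁ + b·p₂ ≈ (0.690, 0.721, -0.062); φ = arcsin(p_z) ≈ -3.53°, λ = atan2(p_y, p_x) ≈ 46.26°.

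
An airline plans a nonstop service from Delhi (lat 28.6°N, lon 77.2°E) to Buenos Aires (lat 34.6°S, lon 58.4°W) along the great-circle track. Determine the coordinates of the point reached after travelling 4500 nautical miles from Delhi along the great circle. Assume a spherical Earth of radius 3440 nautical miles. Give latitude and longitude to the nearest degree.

Convert each endpoint to a unit vector on the sphere (x = cos φ cos λ, y = cos φ sin λ, z = sin φ).
The central angle between the endpoints is δ = arccos(p₁·p₂) ≈ 2.479 rad (142.0°). The total great-circle distance is δ·R ≈ 2.479 × 3440 ≈ 8526 nmi, so the target fraction is f = 4500/8526 ≈ 0.528.
Interpolate at f ≈ 0.528 with slerp weights a = sin((1−f)δ)/sin δ ≈ 1.496, b = sin(fδ)/sin δ ≈ 1.569.
p = a·p₁ + b·p₂ ≈ (0.968, 0.181, -0.175); φ = arcsin(p_z) ≈ -10.06°, λ = atan2(p_y, p_x) ≈ 10.60°.

≈ lat 10°S, lon 11°E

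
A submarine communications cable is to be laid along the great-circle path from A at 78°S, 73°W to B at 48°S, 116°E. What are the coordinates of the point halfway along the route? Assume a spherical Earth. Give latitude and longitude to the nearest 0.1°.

The haversine formula gives a central angle δ ≈ 0.940 rad (53.9°) between the endpoints.
Interpolate at f = 1/2 with slerp weights a = sin((1−f)δ)/sin δ ≈ 0.561, b = sin(fδ)/sin δ ≈ 0.561.
p = a·p₁ + b·p₂ ≈ (-0.130, 0.226, -0.965); φ = arcsin(p_z) ≈ -74.89°, λ = atan2(p_y, p_x) ≈ 120.01°.

≈ 74.9°S, 120.0°E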